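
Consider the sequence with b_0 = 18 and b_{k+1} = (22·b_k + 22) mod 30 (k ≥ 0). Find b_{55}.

We have b_0 = 18,  b_1 = 28,  b_2 = 8,  b_3 = 18.
The sequence repeats with period 3.
So b_{55} = b_{0 + ((55-0) mod 3)} = b_1 = 28.

28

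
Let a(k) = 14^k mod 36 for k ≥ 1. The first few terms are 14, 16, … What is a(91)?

a(1) = 14,  a(2) = 16,  a(3) = 8,  a(4) = 4,  a(5) = 20,  a(6) = 28,  a(7) = 32,  a(8) = 16.
Since a(8) = a(2) = 16, the sequence is eventually periodic: after a pre-period of length 1 it cycles with period 6.
For k ≥ 2, a(k) depends only on (k - 2) mod 6. (91 - 2) mod 6 = 5, so a(91) = a(7) = 32.

32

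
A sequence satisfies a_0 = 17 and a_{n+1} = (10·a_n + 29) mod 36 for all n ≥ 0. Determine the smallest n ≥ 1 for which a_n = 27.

We have a_0 = 17, a_1 = 19, a_2 = 3, a_3 = 23, a_4 = 7, a_5 = 27, a_6 = 11, a_7 = 31, a_8 = 15, a_9 = 35, a_{10} = 19.
Since a_{10} = a_1 = 19, the sequence is eventually periodic: after a pre-period of length 1 it cycles with period 9.
The value 27 first appears (with n ≥ 1) at a_5.

5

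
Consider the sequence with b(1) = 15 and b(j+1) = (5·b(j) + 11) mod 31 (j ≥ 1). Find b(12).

7

Computing terms: b(1) = 15; b(2) = 24; b(3) = 7; b(4) = 15.
The sequence repeats with period 3.
(12 - 1) mod 3 = 2, so b(12) = b(3) = 7.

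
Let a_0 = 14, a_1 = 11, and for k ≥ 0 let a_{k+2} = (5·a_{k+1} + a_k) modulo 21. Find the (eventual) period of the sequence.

We have a_0 = 14; a_1 = 11; a_2 = 6; a_3 = 20; a_4 = 1; a_5 = 4; a_6 = 0; a_7 = 4; a_8 = 20; a_9 = 20; a_{10} = 15; a_{11} = 11; a_{12} = 7; a_{13} = 4; a_{14} = 6; a_{15} = 13; a_{16} = 8; a_{17} = 11; a_{18} = 0; a_{19} = 11; a_{20} = 13; a_{21} = 13; a_{22} = 15; a_{23} = 4; a_{24} = 14; a_{25} = 11.
Since (a_{24}, a_{25}) = (a_0, a_1) = (14, 11) (two consecutive terms determine the rest), the sequence is periodic with period 24.

24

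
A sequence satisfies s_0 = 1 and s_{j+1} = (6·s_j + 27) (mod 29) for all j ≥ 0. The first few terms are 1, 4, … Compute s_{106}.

20

Computing terms: s_0 = 1; s_1 = 4; s_2 = 22; s_3 = 14; s_4 = 24; s_5 = 26; s_6 = 9; s_7 = 23; s_8 = 20; s_9 = 2; s_{10} = 10; s_{11} = 0; s_{12} = 27; s_{13} = 15; s_{14} = 1.
Since s_{14} = s_0 = 1, the sequence is periodic with period 14.
So s_{106} = s_{0 + ((106-0) mod 14)} = s_8 = 20.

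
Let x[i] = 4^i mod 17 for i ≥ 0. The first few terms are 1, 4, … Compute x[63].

Listing terms: x[0] = 1; x[1] = 4; x[2] = 16; x[3] = 13; x[4] = 1.
The sequence repeats with period 4.
So x[63] = x[0 + ((63-0) mod 4)] = x[3] = 13.

13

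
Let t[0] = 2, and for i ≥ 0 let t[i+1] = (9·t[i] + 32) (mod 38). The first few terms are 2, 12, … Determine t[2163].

We have t[0] = 2,  t[1] = 12,  t[2] = 26,  t[3] = 0,  t[4] = 32,  t[5] = 16,  t[6] = 24,  t[7] = 20,  t[8] = 22,  t[9] = 2.
Since t[9] = t[0] = 2, the sequence is periodic with period 9.
So t[2163] = t[0 + ((2163-0) mod 9)] = t[3] = 0.

0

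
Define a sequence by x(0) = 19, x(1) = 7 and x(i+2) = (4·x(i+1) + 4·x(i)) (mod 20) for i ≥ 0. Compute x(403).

12

We have x(0) = 19, x(1) = 7, x(2) = 4, x(3) = 4, x(4) = 12, x(5) = 4, x(6) = 4.
Since (x(5), x(6)) = (x(2), x(3)) = (4, 4) (two consecutive terms determine the rest), the sequence is eventually periodic: after a pre-period of length 2 it cycles with period 3.
For i ≥ 2, x(i) depends only on (i - 2) mod 3. (403 - 2) mod 3 = 2, so x(403) = x(4) = 12.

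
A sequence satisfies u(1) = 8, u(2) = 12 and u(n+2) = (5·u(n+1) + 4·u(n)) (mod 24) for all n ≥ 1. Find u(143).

Listing terms: u(1) = 8, u(2) = 12, u(3) = 20, u(4) = 4, u(5) = 4, u(6) = 12, u(7) = 4, u(8) = 20, u(9) = 20, u(10) = 12, u(11) = 20.
Since (u(10), u(11)) = (u(2), u(3)) = (12, 20) (two consecutive terms determine the rest), the sequence is eventually periodic: after a pre-period of length 1 it cycles with period 8.
For n ≥ 2, u(n) depends only on (n - 2) mod 8. (143 - 2) mod 8 = 5, so u(143) = u(7) = 4.

4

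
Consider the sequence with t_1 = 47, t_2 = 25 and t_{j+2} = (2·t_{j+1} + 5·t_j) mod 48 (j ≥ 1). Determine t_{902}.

1

We have t_1 = 47, t_2 = 25, t_3 = 45, t_4 = 23, t_5 = 31, t_6 = 33, t_7 = 29, t_8 = 31, t_9 = 15, t_{10} = 41, t_{11} = 13, t_{12} = 39, t_{13} = 47, t_{14} = 1, t_{15} = 45, t_{16} = 47, t_{17} = 31, t_{18} = 9, t_{19} = 29, t_{20} = 7, t_{21} = 15, t_{22} = 17, t_{23} = 13, t_{24} = 15, t_{25} = 47, t_{26} = 25.
The sequence repeats with period 24.
So t_{902} = t_{1 + ((902-1) mod 24)} = t_{14} = 1.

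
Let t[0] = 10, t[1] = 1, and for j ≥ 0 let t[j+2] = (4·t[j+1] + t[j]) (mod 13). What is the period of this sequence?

t[0] = 10,  t[1] = 1,  t[2] = 1,  t[3] = 5,  t[4] = 8,  t[5] = 11,  t[6] = 0,  t[7] = 11,  t[8] = 5,  t[9] = 5,  t[10] = 12,  t[11] = 1,  t[12] = 3,  t[13] = 0,  t[14] = 3,  t[15] = 12,  t[16] = 12,  t[17] = 8,  t[18] = 5,  t[19] = 2,  t[20] = 0,  t[21] = 2,  t[22] = 8,  t[23] = 8,  t[24] = 1,  t[25] = 12,  t[26] = 10,  t[27] = 0,  t[28] = 10,  t[29] = 1.
Since (t[28], t[29]) = (t[0], t[1]) = (10, 1) (two consecutive terms determine the rest), the sequence is periodic with period 28.

28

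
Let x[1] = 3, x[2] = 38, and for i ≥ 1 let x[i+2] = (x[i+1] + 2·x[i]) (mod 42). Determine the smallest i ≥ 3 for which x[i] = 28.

6

We have x[1] = 3,  x[2] = 38,  x[3] = 2,  x[4] = 36,  x[5] = 40,  x[6] = 28,  x[7] = 24,  x[8] = 38,  x[9] = 2.
Since (x[8], x[9]) = (x[2], x[3]) = (38, 2) (two consecutive terms determine the rest), the sequence is eventually periodic: after a pre-period of length 1 it cycles with period 6.
The value 28 first appears (with i ≥ 3) at x[6].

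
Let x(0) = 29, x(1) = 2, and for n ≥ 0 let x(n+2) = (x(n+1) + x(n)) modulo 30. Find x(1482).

Listing terms: x(0) = 29; x(1) = 2; x(2) = 1; x(3) = 3; x(4) = 4; x(5) = 7; x(6) = 11; x(7) = 18; x(8) = 29; x(9) = 17; x(10) = 16; x(11) = 3; x(12) = 19; x(13) = 22; x(14) = 11; x(15) = 3; x(16) = 14; x(17) = 17; x(18) = 1; x(19) = 18; x(20) = 19; x(21) = 7; x(22) = 26; x(23) = 3; x(24) = 29; x(25) = 2.
Since (x(24), x(25)) = (x(0), x(1)) = (29, 2) (two consecutive terms determine the rest), the sequence is periodic with period 24.
So x(1482) = x(0 + ((1482-0) mod 24)) = x(18) = 1.

1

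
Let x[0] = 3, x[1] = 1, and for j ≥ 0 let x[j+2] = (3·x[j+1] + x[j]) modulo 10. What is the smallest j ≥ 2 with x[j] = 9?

x[0] = 3, x[1] = 1, x[2] = 6, x[3] = 9, x[4] = 3, x[5] = 8, x[6] = 7, x[7] = 9, x[8] = 4, x[9] = 1, x[10] = 7, x[11] = 2, x[12] = 3, x[13] = 1.
The sequence repeats with period 12.
The value 9 first appears (with j ≥ 2) at x[3].

3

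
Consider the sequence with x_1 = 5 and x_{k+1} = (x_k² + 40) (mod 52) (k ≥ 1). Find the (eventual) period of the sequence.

4

x_1 = 5, x_2 = 13, x_3 = 1, x_4 = 41, x_5 = 5.
Since x_5 = x_1 = 5, the sequence is periodic with period 4.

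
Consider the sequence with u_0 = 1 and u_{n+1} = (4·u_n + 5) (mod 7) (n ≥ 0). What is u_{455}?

Computing terms: u_0 = 1, u_1 = 2, u_2 = 6, u_3 = 1.
The sequence repeats with period 3.
(455 - 0) mod 3 = 2, so u_{455} = u_2 = 6.

6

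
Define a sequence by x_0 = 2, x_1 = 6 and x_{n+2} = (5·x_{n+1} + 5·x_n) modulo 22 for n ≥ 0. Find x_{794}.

8

x_0 = 2, x_1 = 6, x_2 = 18, x_3 = 10, x_4 = 8, x_5 = 2, x_6 = 6.
The sequence repeats with period 5.
So x_{794} = x_{0 + ((794-0) mod 5)} = x_4 = 8.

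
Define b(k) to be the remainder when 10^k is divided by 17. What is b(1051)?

3

Computing terms: b(1) = 10,  b(2) = 15,  b(3) = 14,  b(4) = 4,  b(5) = 6,  b(6) = 9,  b(7) = 5,  b(8) = 16,  b(9) = 7,  b(10) = 2,  b(11) = 3,  b(12) = 13,  b(13) = 11,  b(14) = 8,  b(15) = 12,  b(16) = 1,  b(17) = 10.
Since b(17) = b(1) = 10, the sequence is periodic with period 16.
(1051 - 1) mod 16 = 10, so b(1051) = b(11) = 3.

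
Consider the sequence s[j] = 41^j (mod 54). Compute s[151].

23

s[0] = 1, s[1] = 41, s[2] = 7, s[3] = 17, s[4] = 49, s[5] = 11, s[6] = 19, s[7] = 23, s[8] = 25, s[9] = 53, s[10] = 13, s[11] = 47, s[12] = 37, s[13] = 5, s[14] = 43, s[15] = 35, s[16] = 31, s[17] = 29, s[18] = 1.
Since s[18] = s[0] = 1, the sequence is periodic with period 18.
So s[151] = s[0 + ((151-0) mod 18)] = s[7] = 23.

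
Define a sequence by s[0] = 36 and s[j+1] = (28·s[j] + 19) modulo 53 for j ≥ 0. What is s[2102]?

27

Computing terms: s[0] = 36,  s[1] = 20,  s[2] = 49,  s[3] = 13,  s[4] = 12,  s[5] = 37,  s[6] = 48,  s[7] = 38,  s[8] = 23,  s[9] = 27,  s[10] = 33,  s[11] = 42,  s[12] = 29,  s[13] = 36.
Since s[13] = s[0] = 36, the sequence is periodic with period 13.
So s[2102] = s[0 + ((2102-0) mod 13)] = s[9] = 27.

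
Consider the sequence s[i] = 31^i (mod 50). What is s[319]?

21

Computing terms: s[1] = 31; s[2] = 11; s[3] = 41; s[4] = 21; s[5] = 1; s[6] = 31.
Since s[6] = s[1] = 31, the sequence is periodic with period 5.
(319 - 1) mod 5 = 3, so s[319] = s[4] = 21.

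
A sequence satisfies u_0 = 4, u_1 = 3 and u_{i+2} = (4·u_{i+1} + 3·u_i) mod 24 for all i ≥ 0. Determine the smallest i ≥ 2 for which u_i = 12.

4

We have u_0 = 4, u_1 = 3, u_2 = 0, u_3 = 9, u_4 = 12, u_5 = 3, u_6 = 0.
Since (u_5, u_6) = (u_1, u_2) = (3, 0) (two consecutive terms determine the rest), the sequence is eventually periodic: after a pre-period of length 1 it cycles with period 4.
The value 12 first appears (with i ≥ 2) at u_4.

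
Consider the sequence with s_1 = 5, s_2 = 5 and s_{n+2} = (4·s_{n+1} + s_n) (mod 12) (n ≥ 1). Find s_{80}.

9

Listing terms: s_1 = 5, s_2 = 5, s_3 = 1, s_4 = 9, s_5 = 1, s_6 = 1, s_7 = 5, s_8 = 9, s_9 = 5, s_{10} = 5.
Since (s_9, s_{10}) = (s_1, s_2) = (5, 5) (two consecutive terms determine the rest), the sequence is periodic with period 8.
(80 - 1) mod 8 = 7, so s_{80} = s_8 = 9.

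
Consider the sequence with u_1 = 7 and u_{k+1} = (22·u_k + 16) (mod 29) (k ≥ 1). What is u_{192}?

We have u_1 = 7,  u_2 = 25,  u_3 = 15,  u_4 = 27,  u_5 = 1,  u_6 = 9,  u_7 = 11,  u_8 = 26,  u_9 = 8,  u_{10} = 18,  u_{11} = 6,  u_{12} = 3,  u_{13} = 24,  u_{14} = 22,  u_{15} = 7.
Since u_{15} = u_1 = 7, the sequence is periodic with period 14.
(192 - 1) mod 14 = 9, so u_{192} = u_{10} = 18.

18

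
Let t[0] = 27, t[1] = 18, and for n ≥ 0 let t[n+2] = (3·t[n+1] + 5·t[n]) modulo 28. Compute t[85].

18

Computing terms: t[0] = 27,  t[1] = 18,  t[2] = 21,  t[3] = 13,  t[4] = 4,  t[5] = 21,  t[6] = 27,  t[7] = 18.
Since (t[6], t[7]) = (t[0], t[1]) = (27, 18) (two consecutive terms determine the rest), the sequence is periodic with period 6.
(85 - 0) mod 6 = 1, so t[85] = t[1] = 18.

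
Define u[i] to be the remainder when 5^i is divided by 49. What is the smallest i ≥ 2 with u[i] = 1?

42

u[1] = 5; u[2] = 25; u[3] = 27; u[4] = 37; u[5] = 38; u[6] = 43; u[7] = 19; u[8] = 46; u[9] = 34; u[10] = 23; u[11] = 17; u[12] = 36; u[13] = 33; u[14] = 18; u[15] = 41; u[16] = 9; u[17] = 45; u[18] = 29; u[19] = 47; u[20] = 39; u[21] = 48; u[22] = 44; u[23] = 24; u[24] = 22; u[25] = 12; u[26] = 11; u[27] = 6; u[28] = 30; u[29] = 3; u[30] = 15; u[31] = 26; u[32] = 32; u[33] = 13; u[34] = 16; u[35] = 31; u[36] = 8; u[37] = 40; u[38] = 4; u[39] = 20; u[40] = 2; u[41] = 10; u[42] = 1; u[43] = 5.
The sequence repeats with period 42.
The value 1 first appears (with i ≥ 2) at u[42].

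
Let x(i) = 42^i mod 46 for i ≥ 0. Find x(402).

2

Listing terms: x(0) = 1; x(1) = 42; x(2) = 16; x(3) = 28; x(4) = 26; x(5) = 34; x(6) = 2; x(7) = 38; x(8) = 32; x(9) = 10; x(10) = 6; x(11) = 22; x(12) = 4; x(13) = 30; x(14) = 18; x(15) = 20; x(16) = 12; x(17) = 44; x(18) = 8; x(19) = 14; x(20) = 36; x(21) = 40; x(22) = 24; x(23) = 42.
Since x(23) = x(1) = 42, the sequence is eventually periodic: after a pre-period of length 1 it cycles with period 22.
For i ≥ 1, x(i) depends only on (i - 1) mod 22. (402 - 1) mod 22 = 5, so x(402) = x(6) = 2.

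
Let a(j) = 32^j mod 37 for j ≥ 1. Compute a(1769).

20

Computing terms: a(1) = 32,  a(2) = 25,  a(3) = 23,  a(4) = 33,  a(5) = 20,  a(6) = 11,  a(7) = 19,  a(8) = 16,  a(9) = 31,  a(10) = 30,  a(11) = 35,  a(12) = 10,  a(13) = 24,  a(14) = 28,  a(15) = 8,  a(16) = 34,  a(17) = 15,  a(18) = 36,  a(19) = 5,  a(20) = 12,  a(21) = 14,  a(22) = 4,  a(23) = 17,  a(24) = 26,  a(25) = 18,  a(26) = 21,  a(27) = 6,  a(28) = 7,  a(29) = 2,  a(30) = 27,  a(31) = 13,  a(32) = 9,  a(33) = 29,  a(34) = 3,  a(35) = 22,  a(36) = 1,  a(37) = 32.
Since a(37) = a(1) = 32, the sequence is periodic with period 36.
(1769 - 1) mod 36 = 4, so a(1769) = a(5) = 20.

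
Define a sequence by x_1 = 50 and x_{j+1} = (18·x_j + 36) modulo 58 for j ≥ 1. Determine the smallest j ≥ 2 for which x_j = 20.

We have x_1 = 50; x_2 = 8; x_3 = 6; x_4 = 28; x_5 = 18; x_6 = 12; x_7 = 20; x_8 = 48; x_9 = 30; x_{10} = 54; x_{11} = 22; x_{12} = 26; x_{13} = 40; x_{14} = 2; x_{15} = 14; x_{16} = 56; x_{17} = 0; x_{18} = 36; x_{19} = 46; x_{20} = 52; x_{21} = 44; x_{22} = 16; x_{23} = 34; x_{24} = 10; x_{25} = 42; x_{26} = 38; x_{27} = 24; x_{28} = 4; x_{29} = 50.
Since x_{29} = x_1 = 50, the sequence is periodic with period 28.
The value 20 first appears (with j ≥ 2) at x_7.

7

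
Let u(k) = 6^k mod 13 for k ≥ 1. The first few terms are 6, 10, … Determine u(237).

Computing terms: u(1) = 6; u(2) = 10; u(3) = 8; u(4) = 9; u(5) = 2; u(6) = 12; u(7) = 7; u(8) = 3; u(9) = 5; u(10) = 4; u(11) = 11; u(12) = 1; u(13) = 6.
Since u(13) = u(1) = 6, the sequence is periodic with period 12.
So u(237) = u(1 + ((237-1) mod 12)) = u(9) = 5.

5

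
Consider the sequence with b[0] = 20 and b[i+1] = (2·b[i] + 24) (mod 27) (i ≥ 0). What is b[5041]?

10

Computing terms: b[0] = 20; b[1] = 10; b[2] = 17; b[3] = 4; b[4] = 5; b[5] = 7; b[6] = 11; b[7] = 19; b[8] = 8; b[9] = 13; b[10] = 23; b[11] = 16; b[12] = 2; b[13] = 1; b[14] = 26; b[15] = 22; b[16] = 14; b[17] = 25; b[18] = 20.
Since b[18] = b[0] = 20, the sequence is periodic with period 18.
(5041 - 0) mod 18 = 1, so b[5041] = b[1] = 10.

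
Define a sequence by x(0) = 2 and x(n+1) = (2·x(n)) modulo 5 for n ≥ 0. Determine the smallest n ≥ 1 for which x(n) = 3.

2

Listing terms: x(0) = 2, x(1) = 4, x(2) = 3, x(3) = 1, x(4) = 2.
The sequence repeats with period 4.
The value 3 first appears (with n ≥ 1) at x(2).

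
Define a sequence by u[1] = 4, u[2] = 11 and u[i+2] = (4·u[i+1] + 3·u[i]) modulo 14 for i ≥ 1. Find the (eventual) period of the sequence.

Computing terms: u[1] = 4, u[2] = 11, u[3] = 0, u[4] = 5, u[5] = 6, u[6] = 11, u[7] = 6, u[8] = 1, u[9] = 8, u[10] = 7, u[11] = 10, u[12] = 5, u[13] = 8, u[14] = 5, u[15] = 2, u[16] = 9, u[17] = 0, u[18] = 13, u[19] = 10, u[20] = 9, u[21] = 10, u[22] = 11, u[23] = 4, u[24] = 7, u[25] = 12, u[26] = 13, u[27] = 4, u[28] = 13, u[29] = 8, u[30] = 1, u[31] = 0, u[32] = 3, u[33] = 12, u[34] = 1, u[35] = 12, u[36] = 9, u[37] = 2, u[38] = 7, u[39] = 6, u[40] = 3, u[41] = 2, u[42] = 3, u[43] = 4, u[44] = 11.
The sequence repeats with period 42.

42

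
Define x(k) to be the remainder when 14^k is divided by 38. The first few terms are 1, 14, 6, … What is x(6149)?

32

x(0) = 1, x(1) = 14, x(2) = 6, x(3) = 8, x(4) = 36, x(5) = 10, x(6) = 26, x(7) = 22, x(8) = 4, x(9) = 18, x(10) = 24, x(11) = 32, x(12) = 30, x(13) = 2, x(14) = 28, x(15) = 12, x(16) = 16, x(17) = 34, x(18) = 20, x(19) = 14.
Since x(19) = x(1) = 14, the sequence is eventually periodic: after a pre-period of length 1 it cycles with period 18.
For k ≥ 1, x(k) depends only on (k - 1) mod 18. (6149 - 1) mod 18 = 10, so x(6149) = x(11) = 32.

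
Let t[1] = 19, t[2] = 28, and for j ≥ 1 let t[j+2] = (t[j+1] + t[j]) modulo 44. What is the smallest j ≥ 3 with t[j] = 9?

24

Computing terms: t[1] = 19; t[2] = 28; t[3] = 3; t[4] = 31; t[5] = 34; t[6] = 21; t[7] = 11; t[8] = 32; t[9] = 43; t[10] = 31; t[11] = 30; t[12] = 17; t[13] = 3; t[14] = 20; t[15] = 23; t[16] = 43; t[17] = 22; t[18] = 21; t[19] = 43; t[20] = 20; t[21] = 19; t[22] = 39; t[23] = 14; t[24] = 9; t[25] = 23; t[26] = 32; t[27] = 11; t[28] = 43; t[29] = 10; t[30] = 9; t[31] = 19; t[32] = 28.
The sequence repeats with period 30.
The value 9 first appears (with j ≥ 3) at t[24].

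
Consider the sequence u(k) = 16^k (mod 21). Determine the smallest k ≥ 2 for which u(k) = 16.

4

Listing terms: u(1) = 16, u(2) = 4, u(3) = 1, u(4) = 16.
The sequence repeats with period 3.
The value 16 next appears (with k ≥ 2) at u(4).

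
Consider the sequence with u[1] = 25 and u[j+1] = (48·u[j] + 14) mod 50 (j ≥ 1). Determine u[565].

Listing terms: u[1] = 25,  u[2] = 14,  u[3] = 36,  u[4] = 42,  u[5] = 30,  u[6] = 4,  u[7] = 6,  u[8] = 2,  u[9] = 10,  u[10] = 44,  u[11] = 26,  u[12] = 12,  u[13] = 40,  u[14] = 34,  u[15] = 46,  u[16] = 22,  u[17] = 20,  u[18] = 24,  u[19] = 16,  u[20] = 32,  u[21] = 0,  u[22] = 14.
Since u[22] = u[2] = 14, the sequence is eventually periodic: after a pre-period of length 1 it cycles with period 20.
For j ≥ 2, u[j] depends only on (j - 2) mod 20. (565 - 2) mod 20 = 3, so u[565] = u[5] = 30.

30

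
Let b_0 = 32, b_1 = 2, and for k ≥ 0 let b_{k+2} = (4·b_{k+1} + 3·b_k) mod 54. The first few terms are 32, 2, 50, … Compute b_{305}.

14

Listing terms: b_0 = 32; b_1 = 2; b_2 = 50; b_3 = 44; b_4 = 2; b_5 = 32; b_6 = 26; b_7 = 38; b_8 = 14; b_9 = 8; b_{10} = 20; b_{11} = 50; b_{12} = 44.
Since (b_{11}, b_{12}) = (b_2, b_3) = (50, 44) (two consecutive terms determine the rest), the sequence is eventually periodic: after a pre-period of length 2 it cycles with period 9.
For k ≥ 2, b_k depends only on (k - 2) mod 9. (305 - 2) mod 9 = 6, so b_{305} = b_8 = 14.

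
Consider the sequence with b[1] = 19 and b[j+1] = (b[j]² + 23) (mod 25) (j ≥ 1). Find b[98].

9

b[1] = 19,  b[2] = 9,  b[3] = 4,  b[4] = 14,  b[5] = 19.
Since b[5] = b[1] = 19, the sequence is periodic with period 4.
(98 - 1) mod 4 = 1, so b[98] = b[2] = 9.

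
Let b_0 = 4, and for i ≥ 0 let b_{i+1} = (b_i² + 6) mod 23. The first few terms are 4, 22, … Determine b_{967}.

b_0 = 4,  b_1 = 22,  b_2 = 7,  b_3 = 9,  b_4 = 18,  b_5 = 8,  b_6 = 1,  b_7 = 7.
Since b_7 = b_2 = 7, the sequence is eventually periodic: after a pre-period of length 2 it cycles with period 5.
For i ≥ 2, b_i depends only on (i - 2) mod 5. (967 - 2) mod 5 = 0, so b_{967} = b_2 = 7.

7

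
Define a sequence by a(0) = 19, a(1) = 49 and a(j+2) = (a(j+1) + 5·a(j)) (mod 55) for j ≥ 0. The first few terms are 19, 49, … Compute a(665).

4

Listing terms: a(0) = 19, a(1) = 49, a(2) = 34, a(3) = 4, a(4) = 9, a(5) = 29, a(6) = 19, a(7) = 54, a(8) = 39, a(9) = 34, a(10) = 9, a(11) = 14, a(12) = 4, a(13) = 19, a(14) = 39, a(15) = 24, a(16) = 54, a(17) = 9, a(18) = 4, a(19) = 49, a(20) = 14, a(21) = 39, a(22) = 54, a(23) = 29, a(24) = 24, a(25) = 4, a(26) = 14, a(27) = 34, a(28) = 49, a(29) = 54, a(30) = 24, a(31) = 19, a(32) = 29, a(33) = 14, a(34) = 49, a(35) = 9, a(36) = 34, a(37) = 24, a(38) = 29, a(39) = 39, a(40) = 19, a(41) = 49.
Since (a(40), a(41)) = (a(0), a(1)) = (19, 49) (two consecutive terms determine the rest), the sequence is periodic with period 40.
So a(665) = a(0 + ((665-0) mod 40)) = a(25) = 4.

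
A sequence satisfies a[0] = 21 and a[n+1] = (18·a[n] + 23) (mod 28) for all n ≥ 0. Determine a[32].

17

Listing terms: a[0] = 21, a[1] = 9, a[2] = 17, a[3] = 21.
The sequence repeats with period 3.
So a[32] = a[0 + ((32-0) mod 3)] = a[2] = 17.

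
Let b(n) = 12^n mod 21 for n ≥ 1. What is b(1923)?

6

b(1) = 12; b(2) = 18; b(3) = 6; b(4) = 9; b(5) = 3; b(6) = 15; b(7) = 12.
Since b(7) = b(1) = 12, the sequence is periodic with period 6.
(1923 - 1) mod 6 = 2, so b(1923) = b(3) = 6.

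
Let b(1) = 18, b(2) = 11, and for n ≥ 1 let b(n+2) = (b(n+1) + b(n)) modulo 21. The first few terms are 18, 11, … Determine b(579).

8

Computing terms: b(1) = 18,  b(2) = 11,  b(3) = 8,  b(4) = 19,  b(5) = 6,  b(6) = 4,  b(7) = 10,  b(8) = 14,  b(9) = 3,  b(10) = 17,  b(11) = 20,  b(12) = 16,  b(13) = 15,  b(14) = 10,  b(15) = 4,  b(16) = 14,  b(17) = 18,  b(18) = 11.
The sequence repeats with period 16.
So b(579) = b(1 + ((579-1) mod 16)) = b(3) = 8.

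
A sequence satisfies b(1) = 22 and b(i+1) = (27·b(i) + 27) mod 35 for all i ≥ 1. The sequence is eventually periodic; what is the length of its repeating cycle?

We have b(1) = 22,  b(2) = 26,  b(3) = 29,  b(4) = 5,  b(5) = 22.
Since b(5) = b(1) = 22, the sequence is periodic with period 4.

4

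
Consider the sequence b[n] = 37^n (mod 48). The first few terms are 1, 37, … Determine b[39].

Listing terms: b[0] = 1; b[1] = 37; b[2] = 25; b[3] = 13; b[4] = 1.
Since b[4] = b[0] = 1, the sequence is periodic with period 4.
(39 - 0) mod 4 = 3, so b[39] = b[3] = 13.

13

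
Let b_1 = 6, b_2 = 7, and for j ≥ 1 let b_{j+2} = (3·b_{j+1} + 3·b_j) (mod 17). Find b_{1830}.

Computing terms: b_1 = 6, b_2 = 7, b_3 = 5, b_4 = 2, b_5 = 4, b_6 = 1, b_7 = 15, b_8 = 14, b_9 = 2, b_{10} = 14, b_{11} = 14, b_{12} = 16, b_{13} = 5, b_{14} = 12, b_{15} = 0, b_{16} = 2, b_{17} = 6, b_{18} = 7.
The sequence repeats with period 16.
So b_{1830} = b_{1 + ((1830-1) mod 16)} = b_6 = 1.

1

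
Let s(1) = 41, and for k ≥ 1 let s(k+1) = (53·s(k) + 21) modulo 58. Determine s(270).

Computing terms: s(1) = 41; s(2) = 48; s(3) = 13; s(4) = 14; s(5) = 9; s(6) = 34; s(7) = 25; s(8) = 12; s(9) = 19; s(10) = 42; s(11) = 43; s(12) = 38; s(13) = 5; s(14) = 54; s(15) = 41.
The sequence repeats with period 14.
So s(270) = s(1 + ((270-1) mod 14)) = s(4) = 14.

14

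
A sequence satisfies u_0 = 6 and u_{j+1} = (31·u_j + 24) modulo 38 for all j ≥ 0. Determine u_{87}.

0

We have u_0 = 6,  u_1 = 20,  u_2 = 36,  u_3 = 0,  u_4 = 24,  u_5 = 8,  u_6 = 6.
The sequence repeats with period 6.
So u_{87} = u_{0 + ((87-0) mod 6)} = u_3 = 0.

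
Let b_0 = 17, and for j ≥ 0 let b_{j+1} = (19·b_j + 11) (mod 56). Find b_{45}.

30

Listing terms: b_0 = 17; b_1 = 54; b_2 = 29; b_3 = 2; b_4 = 49; b_5 = 46; b_6 = 45; b_7 = 26; b_8 = 1; b_9 = 30; b_{10} = 21; b_{11} = 18; b_{12} = 17.
The sequence repeats with period 12.
(45 - 0) mod 12 = 9, so b_{45} = b_9 = 30.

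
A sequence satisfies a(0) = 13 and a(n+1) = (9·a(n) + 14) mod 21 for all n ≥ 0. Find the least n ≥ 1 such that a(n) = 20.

3

Computing terms: a(0) = 13; a(1) = 5; a(2) = 17; a(3) = 20; a(4) = 5.
Since a(4) = a(1) = 5, the sequence is eventually periodic: after a pre-period of length 1 it cycles with period 3.
The value 20 first appears (with n ≥ 1) at a(3).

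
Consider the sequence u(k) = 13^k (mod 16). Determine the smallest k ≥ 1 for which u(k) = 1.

We have u(0) = 1; u(1) = 13; u(2) = 9; u(3) = 5; u(4) = 1.
The sequence repeats with period 4.
The value 1 next appears (with k ≥ 1) at u(4).

4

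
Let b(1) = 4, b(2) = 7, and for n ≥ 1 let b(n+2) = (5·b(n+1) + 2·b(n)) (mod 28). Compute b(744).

b(1) = 4, b(2) = 7, b(3) = 15, b(4) = 5, b(5) = 27, b(6) = 5, b(7) = 23, b(8) = 13, b(9) = 27, b(10) = 21, b(11) = 19, b(12) = 25, b(13) = 23, b(14) = 25, b(15) = 3, b(16) = 9, b(17) = 23, b(18) = 21, b(19) = 11, b(20) = 13, b(21) = 3, b(22) = 13, b(23) = 15, b(24) = 17, b(25) = 3, b(26) = 21, b(27) = 27, b(28) = 9, b(29) = 15, b(30) = 9, b(31) = 19, b(32) = 1, b(33) = 15, b(34) = 21, b(35) = 23, b(36) = 17, b(37) = 19, b(38) = 17, b(39) = 11, b(40) = 5, b(41) = 19, b(42) = 21, b(43) = 3, b(44) = 1, b(45) = 11, b(46) = 1, b(47) = 27, b(48) = 25, b(49) = 11, b(50) = 21, b(51) = 15, b(52) = 5.
Since (b(51), b(52)) = (b(3), b(4)) = (15, 5) (two consecutive terms determine the rest), the sequence is eventually periodic: after a pre-period of length 2 it cycles with period 48.
For n ≥ 3, b(n) depends only on (n - 3) mod 48. (744 - 3) mod 48 = 21, so b(744) = b(24) = 17.

17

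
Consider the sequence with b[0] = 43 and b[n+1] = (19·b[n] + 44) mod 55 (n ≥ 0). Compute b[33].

Listing terms: b[0] = 43; b[1] = 36; b[2] = 13; b[3] = 16; b[4] = 18; b[5] = 1; b[6] = 8; b[7] = 31; b[8] = 28; b[9] = 26; b[10] = 43.
The sequence repeats with period 10.
So b[33] = b[0 + ((33-0) mod 10)] = b[3] = 16.

16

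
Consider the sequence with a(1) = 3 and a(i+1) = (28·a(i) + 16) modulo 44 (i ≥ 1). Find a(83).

0

We have a(1) = 3; a(2) = 12; a(3) = 0; a(4) = 16; a(5) = 24; a(6) = 28; a(7) = 8; a(8) = 20; a(9) = 4; a(10) = 40; a(11) = 36; a(12) = 12.
Since a(12) = a(2) = 12, the sequence is eventually periodic: after a pre-period of length 1 it cycles with period 10.
For i ≥ 2, a(i) depends only on (i - 2) mod 10. (83 - 2) mod 10 = 1, so a(83) = a(3) = 0.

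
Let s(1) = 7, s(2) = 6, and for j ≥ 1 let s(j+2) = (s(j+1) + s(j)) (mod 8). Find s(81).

Listing terms: s(1) = 7,  s(2) = 6,  s(3) = 5,  s(4) = 3,  s(5) = 0,  s(6) = 3,  s(7) = 3,  s(8) = 6,  s(9) = 1,  s(10) = 7,  s(11) = 0,  s(12) = 7,  s(13) = 7,  s(14) = 6.
Since (s(13), s(14)) = (s(1), s(2)) = (7, 6) (two consecutive terms determine the rest), the sequence is periodic with period 12.
So s(81) = s(1 + ((81-1) mod 12)) = s(9) = 1.

1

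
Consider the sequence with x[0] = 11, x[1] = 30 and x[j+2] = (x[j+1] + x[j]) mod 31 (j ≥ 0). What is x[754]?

19

We have x[0] = 11,  x[1] = 30,  x[2] = 10,  x[3] = 9,  x[4] = 19,  x[5] = 28,  x[6] = 16,  x[7] = 13,  x[8] = 29,  x[9] = 11,  x[10] = 9,  x[11] = 20,  x[12] = 29,  x[13] = 18,  x[14] = 16,  x[15] = 3,  x[16] = 19,  x[17] = 22,  x[18] = 10,  x[19] = 1,  x[20] = 11,  x[21] = 12,  x[22] = 23,  x[23] = 4,  x[24] = 27,  x[25] = 0,  x[26] = 27,  x[27] = 27,  x[28] = 23,  x[29] = 19,  x[30] = 11,  x[31] = 30.
Since (x[30], x[31]) = (x[0], x[1]) = (11, 30) (two consecutive terms determine the rest), the sequence is periodic with period 30.
So x[754] = x[0 + ((754-0) mod 30)] = x[4] = 19.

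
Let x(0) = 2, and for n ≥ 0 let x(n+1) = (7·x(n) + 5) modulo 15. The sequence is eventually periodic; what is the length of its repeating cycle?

x(0) = 2,  x(1) = 4,  x(2) = 3,  x(3) = 11,  x(4) = 7,  x(5) = 9,  x(6) = 8,  x(7) = 1,  x(8) = 12,  x(9) = 14,  x(10) = 13,  x(11) = 6,  x(12) = 2.
Since x(12) = x(0) = 2, the sequence is periodic with period 12.

12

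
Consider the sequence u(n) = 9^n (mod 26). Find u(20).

Computing terms: u(0) = 1,  u(1) = 9,  u(2) = 3,  u(3) = 1.
Since u(3) = u(0) = 1, the sequence is periodic with period 3.
(20 - 0) mod 3 = 2, so u(20) = u(2) = 3.

3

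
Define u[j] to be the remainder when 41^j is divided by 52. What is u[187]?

Listing terms: u[1] = 41; u[2] = 17; u[3] = 21; u[4] = 29; u[5] = 45; u[6] = 25; u[7] = 37; u[8] = 9; u[9] = 5; u[10] = 49; u[11] = 33; u[12] = 1; u[13] = 41.
The sequence repeats with period 12.
So u[187] = u[1 + ((187-1) mod 12)] = u[7] = 37.

37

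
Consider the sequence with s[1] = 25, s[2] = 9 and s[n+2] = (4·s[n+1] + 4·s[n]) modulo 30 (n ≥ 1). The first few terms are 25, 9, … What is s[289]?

10

Computing terms: s[1] = 25,  s[2] = 9,  s[3] = 16,  s[4] = 10,  s[5] = 14,  s[6] = 6,  s[7] = 20,  s[8] = 14,  s[9] = 16,  s[10] = 0,  s[11] = 4,  s[12] = 16,  s[13] = 20,  s[14] = 24,  s[15] = 26,  s[16] = 20,  s[17] = 4,  s[18] = 6,  s[19] = 10,  s[20] = 4,  s[21] = 26,  s[22] = 0,  s[23] = 14,  s[24] = 26,  s[25] = 10,  s[26] = 24,  s[27] = 16,  s[28] = 10.
Since (s[27], s[28]) = (s[3], s[4]) = (16, 10) (two consecutive terms determine the rest), the sequence is eventually periodic: after a pre-period of length 2 it cycles with period 24.
For n ≥ 3, s[n] depends only on (n - 3) mod 24. (289 - 3) mod 24 = 22, so s[289] = s[25] = 10.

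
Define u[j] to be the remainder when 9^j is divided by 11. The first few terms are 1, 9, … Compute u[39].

5

Listing terms: u[0] = 1,  u[1] = 9,  u[2] = 4,  u[3] = 3,  u[4] = 5,  u[5] = 1.
Since u[5] = u[0] = 1, the sequence is periodic with period 5.
So u[39] = u[0 + ((39-0) mod 5)] = u[4] = 5.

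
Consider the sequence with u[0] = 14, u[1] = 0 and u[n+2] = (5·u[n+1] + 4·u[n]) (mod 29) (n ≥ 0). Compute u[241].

0

We have u[0] = 14,  u[1] = 0,  u[2] = 27,  u[3] = 19,  u[4] = 0,  u[5] = 18,  u[6] = 3,  u[7] = 0,  u[8] = 12,  u[9] = 2,  u[10] = 0,  u[11] = 8,  u[12] = 11,  u[13] = 0,  u[14] = 15,  u[15] = 17,  u[16] = 0,  u[17] = 10,  u[18] = 21,  u[19] = 0,  u[20] = 26,  u[21] = 14,  u[22] = 0.
The sequence repeats with period 21.
(241 - 0) mod 21 = 10, so u[241] = u[10] = 0.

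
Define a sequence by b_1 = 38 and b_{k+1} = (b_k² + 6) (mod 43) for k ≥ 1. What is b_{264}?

Listing terms: b_1 = 38; b_2 = 31; b_3 = 21; b_4 = 17; b_5 = 37; b_6 = 42; b_7 = 7; b_8 = 12; b_9 = 21.
Since b_9 = b_3 = 21, the sequence is eventually periodic: after a pre-period of length 2 it cycles with period 6.
For k ≥ 3, b_k depends only on (k - 3) mod 6. (264 - 3) mod 6 = 3, so b_{264} = b_6 = 42.

42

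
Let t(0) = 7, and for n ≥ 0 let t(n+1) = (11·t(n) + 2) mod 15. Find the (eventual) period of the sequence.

5

Listing terms: t(0) = 7,  t(1) = 4,  t(2) = 1,  t(3) = 13,  t(4) = 10,  t(5) = 7.
The sequence repeats with period 5.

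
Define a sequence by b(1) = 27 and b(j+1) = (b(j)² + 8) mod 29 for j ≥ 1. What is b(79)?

Listing terms: b(1) = 27; b(2) = 12; b(3) = 7; b(4) = 28; b(5) = 9; b(6) = 2; b(7) = 12.
Since b(7) = b(2) = 12, the sequence is eventually periodic: after a pre-period of length 1 it cycles with period 5.
For j ≥ 2, b(j) depends only on (j - 2) mod 5. (79 - 2) mod 5 = 2, so b(79) = b(4) = 28.

28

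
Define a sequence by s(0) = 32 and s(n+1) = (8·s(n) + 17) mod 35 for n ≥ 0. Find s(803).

5

We have s(0) = 32, s(1) = 28, s(2) = 31, s(3) = 20, s(4) = 2, s(5) = 33, s(6) = 1, s(7) = 25, s(8) = 7, s(9) = 3, s(10) = 6, s(11) = 30, s(12) = 12, s(13) = 8, s(14) = 11, s(15) = 0, s(16) = 17, s(17) = 13, s(18) = 16, s(19) = 5, s(20) = 22, s(21) = 18, s(22) = 21, s(23) = 10, s(24) = 27, s(25) = 23, s(26) = 26, s(27) = 15, s(28) = 32.
Since s(28) = s(0) = 32, the sequence is periodic with period 28.
(803 - 0) mod 28 = 19, so s(803) = s(19) = 5.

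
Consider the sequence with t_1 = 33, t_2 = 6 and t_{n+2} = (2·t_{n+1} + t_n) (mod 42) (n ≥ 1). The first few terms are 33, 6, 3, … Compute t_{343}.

33

t_1 = 33, t_2 = 6, t_3 = 3, t_4 = 12, t_5 = 27, t_6 = 24, t_7 = 33, t_8 = 6.
Since (t_7, t_8) = (t_1, t_2) = (33, 6) (two consecutive terms determine the rest), the sequence is periodic with period 6.
(343 - 1) mod 6 = 0, so t_{343} = t_1 = 33.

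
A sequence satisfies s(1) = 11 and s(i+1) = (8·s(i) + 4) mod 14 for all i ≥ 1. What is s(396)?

2

s(1) = 11, s(2) = 8, s(3) = 12, s(4) = 2, s(5) = 6, s(6) = 10, s(7) = 0, s(8) = 4, s(9) = 8.
Since s(9) = s(2) = 8, the sequence is eventually periodic: after a pre-period of length 1 it cycles with period 7.
For i ≥ 2, s(i) depends only on (i - 2) mod 7. (396 - 2) mod 7 = 2, so s(396) = s(4) = 2.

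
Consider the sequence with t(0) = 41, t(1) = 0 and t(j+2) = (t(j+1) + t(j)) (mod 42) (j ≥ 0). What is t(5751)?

13

Computing terms: t(0) = 41, t(1) = 0, t(2) = 41, t(3) = 41, t(4) = 40, t(5) = 39, t(6) = 37, t(7) = 34, t(8) = 29, t(9) = 21, t(10) = 8, t(11) = 29, t(12) = 37, t(13) = 24, t(14) = 19, t(15) = 1, t(16) = 20, t(17) = 21, t(18) = 41, t(19) = 20, t(20) = 19, t(21) = 39, t(22) = 16, t(23) = 13, t(24) = 29, t(25) = 0, t(26) = 29, t(27) = 29, t(28) = 16, t(29) = 3, t(30) = 19, t(31) = 22, t(32) = 41, t(33) = 21, t(34) = 20, t(35) = 41, t(36) = 19, t(37) = 18, t(38) = 37, t(39) = 13, t(40) = 8, t(41) = 21, t(42) = 29, t(43) = 8, t(44) = 37, t(45) = 3, t(46) = 40, t(47) = 1, t(48) = 41, t(49) = 0.
The sequence repeats with period 48.
(5751 - 0) mod 48 = 39, so t(5751) = t(39) = 13.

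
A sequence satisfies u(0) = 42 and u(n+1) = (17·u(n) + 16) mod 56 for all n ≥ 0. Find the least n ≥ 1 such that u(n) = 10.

4

Computing terms: u(0) = 42, u(1) = 2, u(2) = 50, u(3) = 26, u(4) = 10, u(5) = 18, u(6) = 42.
The sequence repeats with period 6.
The value 10 first appears (with n ≥ 1) at u(4).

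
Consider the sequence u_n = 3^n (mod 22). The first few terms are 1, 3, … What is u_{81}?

3

We have u_0 = 1; u_1 = 3; u_2 = 9; u_3 = 5; u_4 = 15; u_5 = 1.
The sequence repeats with period 5.
(81 - 0) mod 5 = 1, so u_{81} = u_1 = 3.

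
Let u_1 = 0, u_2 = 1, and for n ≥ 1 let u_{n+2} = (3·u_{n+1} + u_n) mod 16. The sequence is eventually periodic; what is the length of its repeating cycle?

u_1 = 0; u_2 = 1; u_3 = 3; u_4 = 10; u_5 = 1; u_6 = 13; u_7 = 8; u_8 = 5; u_9 = 7; u_{10} = 10; u_{11} = 5; u_{12} = 9; u_{13} = 0; u_{14} = 9; u_{15} = 11; u_{16} = 10; u_{17} = 9; u_{18} = 5; u_{19} = 8; u_{20} = 13; u_{21} = 15; u_{22} = 10; u_{23} = 13; u_{24} = 1; u_{25} = 0; u_{26} = 1.
The sequence repeats with period 24.

24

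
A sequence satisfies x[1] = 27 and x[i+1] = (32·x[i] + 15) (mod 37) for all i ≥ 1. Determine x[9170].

18

x[1] = 27; x[2] = 28; x[3] = 23; x[4] = 11; x[5] = 34; x[6] = 30; x[7] = 13; x[8] = 24; x[9] = 6; x[10] = 22; x[11] = 16; x[12] = 9; x[13] = 7; x[14] = 17; x[15] = 4; x[16] = 32; x[17] = 3; x[18] = 0; x[19] = 15; x[20] = 14; x[21] = 19; x[22] = 31; x[23] = 8; x[24] = 12; x[25] = 29; x[26] = 18; x[27] = 36; x[28] = 20; x[29] = 26; x[30] = 33; x[31] = 35; x[32] = 25; x[33] = 1; x[34] = 10; x[35] = 2; x[36] = 5; x[37] = 27.
The sequence repeats with period 36.
So x[9170] = x[1 + ((9170-1) mod 36)] = x[26] = 18.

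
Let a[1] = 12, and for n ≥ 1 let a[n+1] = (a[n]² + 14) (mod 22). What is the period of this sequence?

3

Computing terms: a[1] = 12,  a[2] = 4,  a[3] = 8,  a[4] = 12.
The sequence repeats with period 3.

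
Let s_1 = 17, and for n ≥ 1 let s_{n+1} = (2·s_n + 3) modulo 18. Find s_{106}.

Listing terms: s_1 = 17,  s_2 = 1,  s_3 = 5,  s_4 = 13,  s_5 = 11,  s_6 = 7,  s_7 = 17.
Since s_7 = s_1 = 17, the sequence is periodic with period 6.
So s_{106} = s_{1 + ((106-1) mod 6)} = s_4 = 13.

13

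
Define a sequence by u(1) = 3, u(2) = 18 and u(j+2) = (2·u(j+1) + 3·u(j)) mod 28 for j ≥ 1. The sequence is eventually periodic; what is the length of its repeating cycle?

4

Listing terms: u(1) = 3,  u(2) = 18,  u(3) = 17,  u(4) = 4,  u(5) = 3,  u(6) = 18.
The sequence repeats with period 4.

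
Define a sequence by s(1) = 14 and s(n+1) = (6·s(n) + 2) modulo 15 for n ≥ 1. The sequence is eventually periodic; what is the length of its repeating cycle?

s(1) = 14,  s(2) = 11,  s(3) = 8,  s(4) = 5,  s(5) = 2,  s(6) = 14.
Since s(6) = s(1) = 14, the sequence is periodic with period 5.

5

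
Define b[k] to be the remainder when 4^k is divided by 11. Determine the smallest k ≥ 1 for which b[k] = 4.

Listing terms: b[0] = 1; b[1] = 4; b[2] = 5; b[3] = 9; b[4] = 3; b[5] = 1.
The sequence repeats with period 5.
The value 4 first appears (with k ≥ 1) at b[1].

1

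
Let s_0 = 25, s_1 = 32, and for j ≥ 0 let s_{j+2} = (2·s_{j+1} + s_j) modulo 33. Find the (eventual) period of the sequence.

24

We have s_0 = 25; s_1 = 32; s_2 = 23; s_3 = 12; s_4 = 14; s_5 = 7; s_6 = 28; s_7 = 30; s_8 = 22; s_9 = 8; s_{10} = 5; s_{11} = 18; s_{12} = 8; s_{13} = 1; s_{14} = 10; s_{15} = 21; s_{16} = 19; s_{17} = 26; s_{18} = 5; s_{19} = 3; s_{20} = 11; s_{21} = 25; s_{22} = 28; s_{23} = 15; s_{24} = 25; s_{25} = 32.
Since (s_{24}, s_{25}) = (s_0, s_1) = (25, 32) (two consecutive terms determine the rest), the sequence is periodic with period 24.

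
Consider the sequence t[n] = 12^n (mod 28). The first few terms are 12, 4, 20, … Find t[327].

Computing terms: t[1] = 12, t[2] = 4, t[3] = 20, t[4] = 16, t[5] = 24, t[6] = 8, t[7] = 12.
The sequence repeats with period 6.
So t[327] = t[1 + ((327-1) mod 6)] = t[3] = 20.

20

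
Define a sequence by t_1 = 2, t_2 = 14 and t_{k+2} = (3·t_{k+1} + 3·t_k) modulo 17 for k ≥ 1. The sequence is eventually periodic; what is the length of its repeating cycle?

16

t_1 = 2,  t_2 = 14,  t_3 = 14,  t_4 = 16,  t_5 = 5,  t_6 = 12,  t_7 = 0,  t_8 = 2,  t_9 = 6,  t_{10} = 7,  t_{11} = 5,  t_{12} = 2,  t_{13} = 4,  t_{14} = 1,  t_{15} = 15,  t_{16} = 14,  t_{17} = 2,  t_{18} = 14.
The sequence repeats with period 16.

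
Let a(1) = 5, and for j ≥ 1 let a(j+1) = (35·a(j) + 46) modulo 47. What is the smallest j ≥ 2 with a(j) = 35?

We have a(1) = 5; a(2) = 33; a(3) = 26; a(4) = 16; a(5) = 42; a(6) = 12; a(7) = 43; a(8) = 0; a(9) = 46; a(10) = 11; a(11) = 8; a(12) = 44; a(13) = 35; a(14) = 2; a(15) = 22; a(16) = 17; a(17) = 30; a(18) = 15; a(19) = 7; a(20) = 9; a(21) = 32; a(22) = 38; a(23) = 13; a(24) = 31; a(25) = 3; a(26) = 10; a(27) = 20; a(28) = 41; a(29) = 24; a(30) = 40; a(31) = 36; a(32) = 37; a(33) = 25; a(34) = 28; a(35) = 39; a(36) = 1; a(37) = 34; a(38) = 14; a(39) = 19; a(40) = 6; a(41) = 21; a(42) = 29; a(43) = 27; a(44) = 4; a(45) = 45; a(46) = 23; a(47) = 5.
The sequence repeats with period 46.
The value 35 first appears (with j ≥ 2) at a(13).

13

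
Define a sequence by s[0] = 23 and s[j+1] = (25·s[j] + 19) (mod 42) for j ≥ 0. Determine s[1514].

1

Computing terms: s[0] = 23,  s[1] = 6,  s[2] = 1,  s[3] = 2,  s[4] = 27,  s[5] = 22,  s[6] = 23.
The sequence repeats with period 6.
So s[1514] = s[0 + ((1514-0) mod 6)] = s[2] = 1.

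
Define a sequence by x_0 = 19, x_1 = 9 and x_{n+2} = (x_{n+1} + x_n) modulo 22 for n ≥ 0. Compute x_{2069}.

12

We have x_0 = 19, x_1 = 9, x_2 = 6, x_3 = 15, x_4 = 21, x_5 = 14, x_6 = 13, x_7 = 5, x_8 = 18, x_9 = 1, x_{10} = 19, x_{11} = 20, x_{12} = 17, x_{13} = 15, x_{14} = 10, x_{15} = 3, x_{16} = 13, x_{17} = 16, x_{18} = 7, x_{19} = 1, x_{20} = 8, x_{21} = 9, x_{22} = 17, x_{23} = 4, x_{24} = 21, x_{25} = 3, x_{26} = 2, x_{27} = 5, x_{28} = 7, x_{29} = 12, x_{30} = 19, x_{31} = 9.
The sequence repeats with period 30.
So x_{2069} = x_{0 + ((2069-0) mod 30)} = x_{29} = 12.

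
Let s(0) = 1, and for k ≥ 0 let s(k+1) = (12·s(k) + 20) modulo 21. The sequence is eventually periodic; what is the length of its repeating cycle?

Listing terms: s(0) = 1,  s(1) = 11,  s(2) = 5,  s(3) = 17,  s(4) = 14,  s(5) = 20,  s(6) = 8,  s(7) = 11.
Since s(7) = s(1) = 11, the sequence is eventually periodic: after a pre-period of length 1 it cycles with period 6.

6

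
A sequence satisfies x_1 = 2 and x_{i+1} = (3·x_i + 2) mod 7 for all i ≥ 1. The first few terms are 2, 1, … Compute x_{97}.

2

Listing terms: x_1 = 2, x_2 = 1, x_3 = 5, x_4 = 3, x_5 = 4, x_6 = 0, x_7 = 2.
Since x_7 = x_1 = 2, the sequence is periodic with period 6.
(97 - 1) mod 6 = 0, so x_{97} = x_1 = 2.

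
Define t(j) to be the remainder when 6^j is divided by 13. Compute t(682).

4

Computing terms: t(0) = 1; t(1) = 6; t(2) = 10; t(3) = 8; t(4) = 9; t(5) = 2; t(6) = 12; t(7) = 7; t(8) = 3; t(9) = 5; t(10) = 4; t(11) = 11; t(12) = 1.
The sequence repeats with period 12.
(682 - 0) mod 12 = 10, so t(682) = t(10) = 4.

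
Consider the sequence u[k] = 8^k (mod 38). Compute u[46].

We have u[1] = 8; u[2] = 26; u[3] = 18; u[4] = 30; u[5] = 12; u[6] = 20; u[7] = 8.
The sequence repeats with period 6.
So u[46] = u[1 + ((46-1) mod 6)] = u[4] = 30.

30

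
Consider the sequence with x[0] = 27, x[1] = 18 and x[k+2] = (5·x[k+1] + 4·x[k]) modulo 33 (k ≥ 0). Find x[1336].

12

We have x[0] = 27,  x[1] = 18,  x[2] = 0,  x[3] = 6,  x[4] = 30,  x[5] = 9,  x[6] = 0,  x[7] = 3,  x[8] = 15,  x[9] = 21,  x[10] = 0,  x[11] = 18,  x[12] = 24,  x[13] = 27,  x[14] = 0,  x[15] = 9,  x[16] = 12,  x[17] = 30,  x[18] = 0,  x[19] = 21,  x[20] = 6,  x[21] = 15,  x[22] = 0,  x[23] = 27,  x[24] = 3,  x[25] = 24,  x[26] = 0,  x[27] = 30,  x[28] = 18,  x[29] = 12,  x[30] = 0,  x[31] = 15,  x[32] = 9,  x[33] = 6,  x[34] = 0,  x[35] = 24,  x[36] = 21,  x[37] = 3,  x[38] = 0,  x[39] = 12,  x[40] = 27,  x[41] = 18.
The sequence repeats with period 40.
So x[1336] = x[0 + ((1336-0) mod 40)] = x[16] = 12.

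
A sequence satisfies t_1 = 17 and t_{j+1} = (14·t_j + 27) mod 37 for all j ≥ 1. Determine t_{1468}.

t_1 = 17, t_2 = 6, t_3 = 0, t_4 = 27, t_5 = 35, t_6 = 36, t_7 = 13, t_8 = 24, t_9 = 30, t_{10} = 3, t_{11} = 32, t_{12} = 31, t_{13} = 17.
The sequence repeats with period 12.
So t_{1468} = t_{1 + ((1468-1) mod 12)} = t_4 = 27.

27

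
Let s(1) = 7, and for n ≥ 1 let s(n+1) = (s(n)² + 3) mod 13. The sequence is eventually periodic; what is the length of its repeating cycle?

s(1) = 7,  s(2) = 0,  s(3) = 3,  s(4) = 12,  s(5) = 4,  s(6) = 6,  s(7) = 0.
Since s(7) = s(2) = 0, the sequence is eventually periodic: after a pre-period of length 1 it cycles with period 5.

5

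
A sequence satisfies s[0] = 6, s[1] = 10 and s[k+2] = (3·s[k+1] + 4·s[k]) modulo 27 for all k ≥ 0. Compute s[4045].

Computing terms: s[0] = 6, s[1] = 10, s[2] = 0, s[3] = 13, s[4] = 12, s[5] = 7, s[6] = 15, s[7] = 19, s[8] = 9, s[9] = 22, s[10] = 21, s[11] = 16, s[12] = 24, s[13] = 1, s[14] = 18, s[15] = 4, s[16] = 3, s[17] = 25, s[18] = 6, s[19] = 10.
Since (s[18], s[19]) = (s[0], s[1]) = (6, 10) (two consecutive terms determine the rest), the sequence is periodic with period 18.
(4045 - 0) mod 18 = 13, so s[4045] = s[13] = 1.

1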